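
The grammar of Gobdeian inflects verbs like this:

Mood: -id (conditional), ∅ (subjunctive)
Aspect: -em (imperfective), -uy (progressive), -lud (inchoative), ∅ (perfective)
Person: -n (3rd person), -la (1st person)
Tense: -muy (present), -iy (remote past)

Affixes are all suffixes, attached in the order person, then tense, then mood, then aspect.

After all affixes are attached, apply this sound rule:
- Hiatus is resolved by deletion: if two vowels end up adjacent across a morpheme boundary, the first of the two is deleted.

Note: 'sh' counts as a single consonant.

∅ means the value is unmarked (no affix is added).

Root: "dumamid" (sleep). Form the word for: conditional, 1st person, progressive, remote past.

Attach person 1st person -la → dumamidla.
Attach tense remote past -iy → dumamidlaiy.
Attach mood conditional -id → dumamidlaiyid.
Attach aspect progressive -uy → dumamidlaiyiduy.
Apply vowel deletion: dumamidlaiyiduy → dumamidliyiduy.

dumamidliyiduy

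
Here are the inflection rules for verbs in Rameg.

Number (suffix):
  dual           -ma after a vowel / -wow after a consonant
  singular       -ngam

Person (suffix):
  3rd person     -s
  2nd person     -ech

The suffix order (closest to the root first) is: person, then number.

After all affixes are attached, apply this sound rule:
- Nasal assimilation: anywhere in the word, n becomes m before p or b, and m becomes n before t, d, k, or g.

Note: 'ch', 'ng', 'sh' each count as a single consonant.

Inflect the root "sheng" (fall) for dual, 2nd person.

Attach person 2nd person -ech → shengech.
Attach number dual -wow (after consonant 'ch') → shengechwow.
Nasal assimilation: no change.

shengechwow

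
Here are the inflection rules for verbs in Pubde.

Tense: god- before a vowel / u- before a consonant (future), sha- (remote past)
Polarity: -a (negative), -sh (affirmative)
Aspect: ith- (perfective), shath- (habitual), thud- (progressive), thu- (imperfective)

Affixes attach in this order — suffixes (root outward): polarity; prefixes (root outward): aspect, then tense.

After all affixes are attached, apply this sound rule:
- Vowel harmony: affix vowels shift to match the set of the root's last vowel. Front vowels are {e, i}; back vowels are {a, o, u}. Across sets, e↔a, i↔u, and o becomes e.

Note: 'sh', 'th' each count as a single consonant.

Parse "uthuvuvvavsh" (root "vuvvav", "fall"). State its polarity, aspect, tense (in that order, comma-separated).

affirmative, imperfective, future

Segment: u-thu-vuvvav-sh.
polarity: -sh → affirmative.
aspect: thu- → imperfective.
tense: god/u- → future.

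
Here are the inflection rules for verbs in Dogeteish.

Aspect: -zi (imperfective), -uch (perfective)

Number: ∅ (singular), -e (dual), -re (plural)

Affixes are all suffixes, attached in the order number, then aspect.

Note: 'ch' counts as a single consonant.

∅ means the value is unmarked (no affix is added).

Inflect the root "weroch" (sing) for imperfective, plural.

Attach number plural -re → werochre.
Attach aspect imperfective -zi → werochrezi.

werochrezi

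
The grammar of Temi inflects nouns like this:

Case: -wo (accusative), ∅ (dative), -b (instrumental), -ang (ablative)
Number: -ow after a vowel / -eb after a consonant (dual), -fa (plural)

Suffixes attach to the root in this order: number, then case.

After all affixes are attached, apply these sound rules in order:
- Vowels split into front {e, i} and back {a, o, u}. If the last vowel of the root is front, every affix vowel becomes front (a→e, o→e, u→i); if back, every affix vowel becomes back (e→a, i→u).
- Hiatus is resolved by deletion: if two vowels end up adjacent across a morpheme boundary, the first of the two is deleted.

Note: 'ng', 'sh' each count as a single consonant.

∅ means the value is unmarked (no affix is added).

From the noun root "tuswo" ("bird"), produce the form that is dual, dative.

tuswow

Attach number dual -ow (after vowel 'o') → tuswoow.
case = dative: zero marking, form stays tuswoow.
Vowel harmony: no change.
Apply vowel deletion: tuswoow → tuswow.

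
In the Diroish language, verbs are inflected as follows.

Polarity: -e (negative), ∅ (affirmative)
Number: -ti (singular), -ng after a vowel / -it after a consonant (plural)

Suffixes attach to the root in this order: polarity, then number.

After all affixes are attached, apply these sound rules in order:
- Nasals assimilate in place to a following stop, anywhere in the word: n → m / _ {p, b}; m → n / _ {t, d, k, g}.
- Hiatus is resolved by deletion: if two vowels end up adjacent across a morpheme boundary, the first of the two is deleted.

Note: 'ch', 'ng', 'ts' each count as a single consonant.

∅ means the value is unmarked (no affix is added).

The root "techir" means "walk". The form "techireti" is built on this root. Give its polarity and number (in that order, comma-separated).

Segment: techir-e-ti.
polarity: -e → negative.
number: -ti → singular.

negative, singular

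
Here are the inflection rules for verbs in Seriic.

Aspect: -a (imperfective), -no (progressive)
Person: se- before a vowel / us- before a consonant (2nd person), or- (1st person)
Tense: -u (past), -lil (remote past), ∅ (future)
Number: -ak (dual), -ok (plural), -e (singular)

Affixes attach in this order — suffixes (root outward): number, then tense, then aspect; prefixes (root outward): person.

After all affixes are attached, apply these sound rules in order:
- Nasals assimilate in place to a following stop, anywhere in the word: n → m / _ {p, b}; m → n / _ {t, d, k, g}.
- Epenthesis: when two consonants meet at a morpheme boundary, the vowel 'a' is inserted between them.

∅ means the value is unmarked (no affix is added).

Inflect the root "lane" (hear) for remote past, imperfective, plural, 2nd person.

usalaneokalila

Attach person 2nd person us- (before consonant 'l') → uslane.
Attach number plural -ok → uslaneok.
Attach tense remote past -lil → uslaneoklil.
Attach aspect imperfective -a → uslaneoklila.
Nasal assimilation: no change.
Apply epenthesis: uslaneoklila → usalaneokalila.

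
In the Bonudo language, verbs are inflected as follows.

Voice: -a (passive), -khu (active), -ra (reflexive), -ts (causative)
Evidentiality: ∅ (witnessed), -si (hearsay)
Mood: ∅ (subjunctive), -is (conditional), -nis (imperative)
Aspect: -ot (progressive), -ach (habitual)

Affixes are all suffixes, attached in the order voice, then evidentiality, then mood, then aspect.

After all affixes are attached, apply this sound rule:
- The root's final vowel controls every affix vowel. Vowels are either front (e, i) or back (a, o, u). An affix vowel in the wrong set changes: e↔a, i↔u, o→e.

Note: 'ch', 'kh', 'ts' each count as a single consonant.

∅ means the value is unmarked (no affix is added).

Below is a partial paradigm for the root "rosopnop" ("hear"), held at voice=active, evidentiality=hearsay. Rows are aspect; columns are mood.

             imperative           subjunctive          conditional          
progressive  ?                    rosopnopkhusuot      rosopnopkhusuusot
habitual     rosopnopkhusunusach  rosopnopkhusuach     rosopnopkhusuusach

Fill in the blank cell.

Attach voice active -khu → rosopnopkhu.
Attach evidentiality hearsay -si → rosopnopkhusi.
Attach mood imperative -nis → rosopnopkhusinis.
Attach aspect progressive -ot → rosopnopkhusinisot.
Apply vowel harmony: rosopnopkhusinisot → rosopnopkhusunusot.

rosopnopkhusunusot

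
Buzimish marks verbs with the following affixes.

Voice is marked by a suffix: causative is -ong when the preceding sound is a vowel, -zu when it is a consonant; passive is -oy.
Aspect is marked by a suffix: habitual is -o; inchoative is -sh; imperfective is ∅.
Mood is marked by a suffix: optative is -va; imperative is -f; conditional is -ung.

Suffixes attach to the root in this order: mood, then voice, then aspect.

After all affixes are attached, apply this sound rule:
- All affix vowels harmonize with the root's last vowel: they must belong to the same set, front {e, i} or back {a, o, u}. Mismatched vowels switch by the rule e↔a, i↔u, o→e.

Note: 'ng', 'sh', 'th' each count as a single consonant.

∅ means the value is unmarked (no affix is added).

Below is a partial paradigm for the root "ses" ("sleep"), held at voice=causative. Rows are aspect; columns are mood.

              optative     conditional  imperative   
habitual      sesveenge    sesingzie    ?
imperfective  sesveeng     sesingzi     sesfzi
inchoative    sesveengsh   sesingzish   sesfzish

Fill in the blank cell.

Attach mood imperative -f → sesf.
Attach voice causative -zu (after consonant 'f') → sesfzu.
Attach aspect habitual -o → sesfzuo.
Apply vowel harmony: sesfzuo → sesfzie.

sesfzie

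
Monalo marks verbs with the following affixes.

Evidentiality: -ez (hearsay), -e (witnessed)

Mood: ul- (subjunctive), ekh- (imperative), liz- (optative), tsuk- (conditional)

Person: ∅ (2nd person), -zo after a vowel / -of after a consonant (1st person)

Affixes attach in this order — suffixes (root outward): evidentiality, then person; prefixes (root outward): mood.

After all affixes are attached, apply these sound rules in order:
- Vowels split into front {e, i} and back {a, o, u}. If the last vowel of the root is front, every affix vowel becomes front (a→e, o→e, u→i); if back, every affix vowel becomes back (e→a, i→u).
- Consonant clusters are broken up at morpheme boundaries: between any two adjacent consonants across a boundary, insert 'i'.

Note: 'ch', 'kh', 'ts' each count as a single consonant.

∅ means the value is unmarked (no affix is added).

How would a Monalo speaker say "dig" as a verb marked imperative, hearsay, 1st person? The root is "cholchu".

Attach evidentiality hearsay -ez → cholchuez.
Attach person 1st person -of (after consonant 'z') → cholchuezof.
Attach mood imperative ekh- → ekhcholchuezof.
Apply vowel harmony: ekhcholchuezof → akhcholchuazof.
Apply epenthesis: akhcholchuazof → akhicholchuazof.

akhicholchuazof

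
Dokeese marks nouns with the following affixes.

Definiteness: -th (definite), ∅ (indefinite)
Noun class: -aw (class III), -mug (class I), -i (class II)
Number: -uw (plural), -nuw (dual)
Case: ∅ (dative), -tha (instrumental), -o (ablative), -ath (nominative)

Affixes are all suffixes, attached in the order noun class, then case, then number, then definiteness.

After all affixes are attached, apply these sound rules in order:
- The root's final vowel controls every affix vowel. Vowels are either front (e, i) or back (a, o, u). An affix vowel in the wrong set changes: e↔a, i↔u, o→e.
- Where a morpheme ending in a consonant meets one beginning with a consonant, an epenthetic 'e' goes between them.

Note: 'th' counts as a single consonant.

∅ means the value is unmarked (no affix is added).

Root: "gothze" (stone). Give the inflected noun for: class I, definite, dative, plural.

gothzemigiweth

Attach noun class class I -mug → gothzemug.
case = dative: zero marking, form stays gothzemug.
Attach number plural -uw → gothzemuguw.
Attach definiteness definite -th → gothzemuguwth.
Apply vowel harmony: gothzemuguwth → gothzemigiwth.
Apply epenthesis: gothzemigiwth → gothzemigiweth.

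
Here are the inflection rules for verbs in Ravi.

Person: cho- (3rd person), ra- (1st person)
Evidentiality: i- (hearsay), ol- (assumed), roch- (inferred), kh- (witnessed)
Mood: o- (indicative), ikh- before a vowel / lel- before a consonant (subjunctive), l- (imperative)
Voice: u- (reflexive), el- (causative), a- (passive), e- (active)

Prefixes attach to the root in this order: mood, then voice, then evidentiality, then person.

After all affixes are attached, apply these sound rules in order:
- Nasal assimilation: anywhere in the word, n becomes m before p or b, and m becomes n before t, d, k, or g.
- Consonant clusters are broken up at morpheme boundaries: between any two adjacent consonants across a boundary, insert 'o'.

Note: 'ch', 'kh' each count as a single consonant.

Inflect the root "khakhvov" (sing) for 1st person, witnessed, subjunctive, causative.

rakhelolelokhakhvov

Attach mood subjunctive lel- (before consonant 'kh') → lelkhakhvov.
Attach voice causative el- → ellelkhakhvov.
Attach evidentiality witnessed kh- → khellelkhakhvov.
Attach person 1st person ra- → rakhellelkhakhvov.
Nasal assimilation: no change.
Apply epenthesis: rakhellelkhakhvov → rakhelolelokhakhvov.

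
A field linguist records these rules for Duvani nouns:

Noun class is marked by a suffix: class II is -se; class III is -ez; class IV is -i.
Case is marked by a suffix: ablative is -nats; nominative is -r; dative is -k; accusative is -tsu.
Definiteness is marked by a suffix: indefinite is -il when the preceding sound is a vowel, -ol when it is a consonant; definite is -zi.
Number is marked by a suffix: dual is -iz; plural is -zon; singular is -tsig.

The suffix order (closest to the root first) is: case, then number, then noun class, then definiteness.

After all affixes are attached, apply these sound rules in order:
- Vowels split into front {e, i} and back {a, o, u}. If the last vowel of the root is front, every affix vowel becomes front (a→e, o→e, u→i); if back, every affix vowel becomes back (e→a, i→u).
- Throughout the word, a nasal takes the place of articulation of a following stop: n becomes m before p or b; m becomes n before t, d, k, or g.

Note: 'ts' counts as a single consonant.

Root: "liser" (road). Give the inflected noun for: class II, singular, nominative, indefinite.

Attach case nominative -r → liserr.
Attach number singular -tsig → liserrtsig.
Attach noun class class II -se → liserrtsigse.
Attach definiteness indefinite -il (after vowel 'e') → liserrtsigseil.
Vowel harmony: no change.
Nasal assimilation: no change.

liserrtsigseil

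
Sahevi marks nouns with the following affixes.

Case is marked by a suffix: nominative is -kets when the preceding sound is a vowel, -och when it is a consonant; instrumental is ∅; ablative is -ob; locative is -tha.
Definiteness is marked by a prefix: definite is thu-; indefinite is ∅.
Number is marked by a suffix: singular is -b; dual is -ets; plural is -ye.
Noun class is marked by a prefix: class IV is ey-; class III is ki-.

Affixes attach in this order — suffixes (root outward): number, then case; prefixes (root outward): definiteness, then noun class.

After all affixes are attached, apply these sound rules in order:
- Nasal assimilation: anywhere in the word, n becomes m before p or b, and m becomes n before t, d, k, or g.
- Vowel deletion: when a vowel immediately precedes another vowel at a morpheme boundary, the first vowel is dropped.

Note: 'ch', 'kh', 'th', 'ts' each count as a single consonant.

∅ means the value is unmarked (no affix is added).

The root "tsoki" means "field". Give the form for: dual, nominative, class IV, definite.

eythutsoketsoch

Attach definiteness definite thu- → thutsoki.
Attach number dual -ets → thutsokiets.
Attach case nominative -och (after consonant 'ts') → thutsokietsoch.
Attach noun class class IV ey- → eythutsokietsoch.
Nasal assimilation: no change.
Apply vowel deletion: eythutsokietsoch → eythutsoketsoch.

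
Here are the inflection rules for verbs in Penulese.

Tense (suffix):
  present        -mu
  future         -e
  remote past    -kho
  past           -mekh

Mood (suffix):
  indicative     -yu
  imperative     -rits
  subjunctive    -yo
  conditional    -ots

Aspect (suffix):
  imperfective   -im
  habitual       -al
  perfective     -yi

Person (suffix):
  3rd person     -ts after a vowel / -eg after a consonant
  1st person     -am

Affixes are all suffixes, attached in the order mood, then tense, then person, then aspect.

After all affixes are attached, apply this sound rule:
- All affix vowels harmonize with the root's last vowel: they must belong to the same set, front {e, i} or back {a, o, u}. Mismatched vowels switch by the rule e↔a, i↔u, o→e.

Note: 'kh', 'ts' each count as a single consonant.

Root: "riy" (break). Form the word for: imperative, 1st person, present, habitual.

riyritsmiemel

Attach mood imperative -rits → riyrits.
Attach tense present -mu → riyritsmu.
Attach person 1st person -am → riyritsmuam.
Attach aspect habitual -al → riyritsmuamal.
Apply vowel harmony: riyritsmuamal → riyritsmiemel.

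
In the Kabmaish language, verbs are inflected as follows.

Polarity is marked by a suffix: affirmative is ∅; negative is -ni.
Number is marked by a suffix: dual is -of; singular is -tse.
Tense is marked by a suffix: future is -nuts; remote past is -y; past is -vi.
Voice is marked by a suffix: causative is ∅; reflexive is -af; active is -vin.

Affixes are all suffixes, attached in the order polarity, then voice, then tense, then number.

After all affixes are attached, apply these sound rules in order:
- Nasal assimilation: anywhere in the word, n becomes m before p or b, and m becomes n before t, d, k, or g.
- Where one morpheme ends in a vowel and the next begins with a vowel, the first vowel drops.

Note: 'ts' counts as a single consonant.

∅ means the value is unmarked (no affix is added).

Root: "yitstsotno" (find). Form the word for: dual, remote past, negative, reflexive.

yitstsotnonafyof

Attach polarity negative -ni → yitstsotnoni.
Attach voice reflexive -af → yitstsotnoniaf.
Attach tense remote past -y → yitstsotnoniafy.
Attach number dual -of → yitstsotnoniafyof.
Nasal assimilation: no change.
Apply vowel deletion: yitstsotnoniafyof → yitstsotnonafyof.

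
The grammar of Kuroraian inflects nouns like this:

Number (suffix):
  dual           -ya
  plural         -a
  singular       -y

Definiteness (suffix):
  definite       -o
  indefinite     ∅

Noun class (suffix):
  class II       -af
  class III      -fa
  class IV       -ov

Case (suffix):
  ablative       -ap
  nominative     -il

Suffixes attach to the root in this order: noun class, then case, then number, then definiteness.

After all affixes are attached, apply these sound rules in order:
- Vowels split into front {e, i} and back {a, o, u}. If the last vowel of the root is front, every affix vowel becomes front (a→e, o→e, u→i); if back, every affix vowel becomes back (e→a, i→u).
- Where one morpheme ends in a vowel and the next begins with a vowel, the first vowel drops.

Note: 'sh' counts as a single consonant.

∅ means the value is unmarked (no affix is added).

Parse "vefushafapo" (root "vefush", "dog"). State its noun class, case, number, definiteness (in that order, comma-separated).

class II, ablative, plural, definite

Segment: vefush-af-ap-a-o.
noun class: -af → class II.
case: -ap → ablative.
number: -a → plural.
definiteness: -o → definite.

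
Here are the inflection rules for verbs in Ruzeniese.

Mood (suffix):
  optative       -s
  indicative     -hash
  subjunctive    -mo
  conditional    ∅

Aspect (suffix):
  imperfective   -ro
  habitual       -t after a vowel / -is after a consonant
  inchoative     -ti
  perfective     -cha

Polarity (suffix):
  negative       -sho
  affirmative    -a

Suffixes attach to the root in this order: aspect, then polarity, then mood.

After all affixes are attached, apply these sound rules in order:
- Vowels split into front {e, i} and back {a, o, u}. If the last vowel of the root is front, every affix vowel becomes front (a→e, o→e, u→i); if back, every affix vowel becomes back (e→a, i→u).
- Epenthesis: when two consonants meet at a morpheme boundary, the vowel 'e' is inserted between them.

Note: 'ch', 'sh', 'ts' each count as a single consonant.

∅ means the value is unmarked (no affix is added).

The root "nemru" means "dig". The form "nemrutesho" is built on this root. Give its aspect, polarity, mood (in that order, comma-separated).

Segment: nemru-t-sho.
aspect: -t/is → habitual.
polarity: -sho → negative.
mood: ∅ → conditional.

habitual, negative, conditional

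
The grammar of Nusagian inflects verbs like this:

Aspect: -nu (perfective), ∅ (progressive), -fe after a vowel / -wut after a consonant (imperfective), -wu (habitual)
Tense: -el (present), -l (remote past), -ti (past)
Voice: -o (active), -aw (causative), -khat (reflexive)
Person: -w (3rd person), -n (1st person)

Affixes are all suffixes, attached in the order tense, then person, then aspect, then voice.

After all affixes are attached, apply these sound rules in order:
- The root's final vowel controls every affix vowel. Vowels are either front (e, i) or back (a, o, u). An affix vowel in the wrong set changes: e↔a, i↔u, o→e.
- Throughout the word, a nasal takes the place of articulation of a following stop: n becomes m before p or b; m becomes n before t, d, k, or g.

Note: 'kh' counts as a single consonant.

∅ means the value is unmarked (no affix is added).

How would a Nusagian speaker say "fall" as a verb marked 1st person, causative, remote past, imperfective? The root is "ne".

nelnwitew

Attach tense remote past -l → nel.
Attach person 1st person -n → neln.
Attach aspect imperfective -wut (after consonant 'n') → nelnwut.
Attach voice causative -aw → nelnwutaw.
Apply vowel harmony: nelnwutaw → nelnwitew.
Nasal assimilation: no change.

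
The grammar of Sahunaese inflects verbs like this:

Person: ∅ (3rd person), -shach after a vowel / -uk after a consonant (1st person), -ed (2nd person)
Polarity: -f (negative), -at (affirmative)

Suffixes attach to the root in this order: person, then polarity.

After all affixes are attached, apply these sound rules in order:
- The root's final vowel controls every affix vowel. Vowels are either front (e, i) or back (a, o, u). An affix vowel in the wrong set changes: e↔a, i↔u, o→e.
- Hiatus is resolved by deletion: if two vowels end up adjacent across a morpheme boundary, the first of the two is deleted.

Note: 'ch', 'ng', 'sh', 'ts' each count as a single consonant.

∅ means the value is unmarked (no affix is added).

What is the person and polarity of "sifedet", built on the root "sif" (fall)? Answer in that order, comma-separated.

2nd person, affirmative

Segment: sif-ed-at.
person: -ed → 2nd person.
polarity: -at → affirmative.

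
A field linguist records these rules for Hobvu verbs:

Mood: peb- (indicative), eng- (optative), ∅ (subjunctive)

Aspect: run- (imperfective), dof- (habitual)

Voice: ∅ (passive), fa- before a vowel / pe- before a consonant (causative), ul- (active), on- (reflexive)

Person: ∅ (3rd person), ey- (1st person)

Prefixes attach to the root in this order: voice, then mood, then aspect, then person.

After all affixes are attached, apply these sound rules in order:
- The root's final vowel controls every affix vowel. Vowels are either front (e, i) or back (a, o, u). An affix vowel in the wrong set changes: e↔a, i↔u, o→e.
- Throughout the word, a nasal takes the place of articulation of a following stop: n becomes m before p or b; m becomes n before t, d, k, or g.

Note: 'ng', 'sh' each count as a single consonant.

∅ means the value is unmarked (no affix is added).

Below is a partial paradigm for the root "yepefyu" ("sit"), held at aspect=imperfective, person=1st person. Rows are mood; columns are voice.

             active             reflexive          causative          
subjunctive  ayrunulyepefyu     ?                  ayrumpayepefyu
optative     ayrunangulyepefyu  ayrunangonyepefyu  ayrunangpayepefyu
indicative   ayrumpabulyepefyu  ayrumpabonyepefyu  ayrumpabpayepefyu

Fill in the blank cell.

ayrunonyepefyu

Attach voice reflexive on- → onyepefyu.
mood = subjunctive: zero marking, form stays onyepefyu.
Attach aspect imperfective run- → runonyepefyu.
Attach person 1st person ey- → eyrunonyepefyu.
Apply vowel harmony: eyrunonyepefyu → ayrunonyepefyu.
Nasal assimilation: no change.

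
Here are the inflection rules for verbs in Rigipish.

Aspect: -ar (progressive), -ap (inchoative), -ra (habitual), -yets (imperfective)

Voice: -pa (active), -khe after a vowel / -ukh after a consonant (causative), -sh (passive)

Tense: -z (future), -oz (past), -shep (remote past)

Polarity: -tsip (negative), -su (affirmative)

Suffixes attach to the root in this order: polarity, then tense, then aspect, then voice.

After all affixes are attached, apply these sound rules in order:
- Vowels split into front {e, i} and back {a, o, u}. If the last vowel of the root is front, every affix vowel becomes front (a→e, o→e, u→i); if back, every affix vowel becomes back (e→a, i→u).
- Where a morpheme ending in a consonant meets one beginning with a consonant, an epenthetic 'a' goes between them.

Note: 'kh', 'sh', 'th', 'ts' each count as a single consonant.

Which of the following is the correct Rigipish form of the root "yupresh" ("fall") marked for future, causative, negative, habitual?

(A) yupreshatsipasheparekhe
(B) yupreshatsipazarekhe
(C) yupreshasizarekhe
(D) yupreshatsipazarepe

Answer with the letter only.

B

Attach polarity negative -tsip → yupreshtsip.
Attach tense future -z → yupreshtsipz.
Attach aspect habitual -ra → yupreshtsipzra.
Attach voice causative -khe (after vowel 'a') → yupreshtsipzrakhe.
Apply vowel harmony: yupreshtsipzrakhe → yupreshtsipzrekhe.
Apply epenthesis: yupreshtsipzrekhe → yupreshatsipazarekhe.
So the correct form is yupreshatsipazarekhe, option (B).
(C) yupreshasizarekhe is wrong: it uses affirmative instead of negative for polarity.
(D) yupreshatsipazarepe is wrong: it uses active instead of causative for voice.
(A) yupreshatsipasheparekhe is wrong: it uses remote past instead of future for tense.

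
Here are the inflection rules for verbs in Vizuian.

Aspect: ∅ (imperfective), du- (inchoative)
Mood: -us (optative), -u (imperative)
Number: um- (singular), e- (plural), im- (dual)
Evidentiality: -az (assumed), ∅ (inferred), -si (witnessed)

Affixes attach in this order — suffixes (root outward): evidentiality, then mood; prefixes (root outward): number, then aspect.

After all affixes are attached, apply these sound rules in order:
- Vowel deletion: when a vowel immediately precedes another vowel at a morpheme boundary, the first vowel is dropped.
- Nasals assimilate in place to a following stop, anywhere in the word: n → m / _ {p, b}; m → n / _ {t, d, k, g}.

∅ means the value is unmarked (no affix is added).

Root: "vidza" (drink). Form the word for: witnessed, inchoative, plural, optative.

Attach evidentiality witnessed -si → vidzasi.
Attach number plural e- → evidzasi.
Attach mood optative -us → evidzasius.
Attach aspect inchoative du- → duevidzasius.
Apply vowel deletion: duevidzasius → devidzasus.
Nasal assimilation: no change.

devidzasus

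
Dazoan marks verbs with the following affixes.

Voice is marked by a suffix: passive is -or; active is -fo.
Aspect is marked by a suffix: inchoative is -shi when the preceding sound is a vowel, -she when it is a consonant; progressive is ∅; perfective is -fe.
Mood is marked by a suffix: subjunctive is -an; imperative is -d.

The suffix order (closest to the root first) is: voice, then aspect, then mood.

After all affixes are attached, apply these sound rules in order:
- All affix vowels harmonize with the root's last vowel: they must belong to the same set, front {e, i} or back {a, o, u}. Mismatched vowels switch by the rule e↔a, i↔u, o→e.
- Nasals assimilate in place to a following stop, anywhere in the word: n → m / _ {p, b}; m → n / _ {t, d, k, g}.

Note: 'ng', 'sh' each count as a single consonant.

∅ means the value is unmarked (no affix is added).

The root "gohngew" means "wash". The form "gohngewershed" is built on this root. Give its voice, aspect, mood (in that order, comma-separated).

Segment: gohngew-or-she-d.
voice: -or → passive.
aspect: -shi/she → inchoative.
mood: -d → imperative.

passive, inchoative, imperative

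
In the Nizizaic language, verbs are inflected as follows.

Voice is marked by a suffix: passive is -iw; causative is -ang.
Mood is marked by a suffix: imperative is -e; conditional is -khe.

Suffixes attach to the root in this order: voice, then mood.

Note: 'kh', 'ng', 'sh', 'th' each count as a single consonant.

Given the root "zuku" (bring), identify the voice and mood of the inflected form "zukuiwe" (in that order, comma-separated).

passive, imperative

Segment: zuku-iw-e.
voice: -iw → passive.
mood: -e → imperative.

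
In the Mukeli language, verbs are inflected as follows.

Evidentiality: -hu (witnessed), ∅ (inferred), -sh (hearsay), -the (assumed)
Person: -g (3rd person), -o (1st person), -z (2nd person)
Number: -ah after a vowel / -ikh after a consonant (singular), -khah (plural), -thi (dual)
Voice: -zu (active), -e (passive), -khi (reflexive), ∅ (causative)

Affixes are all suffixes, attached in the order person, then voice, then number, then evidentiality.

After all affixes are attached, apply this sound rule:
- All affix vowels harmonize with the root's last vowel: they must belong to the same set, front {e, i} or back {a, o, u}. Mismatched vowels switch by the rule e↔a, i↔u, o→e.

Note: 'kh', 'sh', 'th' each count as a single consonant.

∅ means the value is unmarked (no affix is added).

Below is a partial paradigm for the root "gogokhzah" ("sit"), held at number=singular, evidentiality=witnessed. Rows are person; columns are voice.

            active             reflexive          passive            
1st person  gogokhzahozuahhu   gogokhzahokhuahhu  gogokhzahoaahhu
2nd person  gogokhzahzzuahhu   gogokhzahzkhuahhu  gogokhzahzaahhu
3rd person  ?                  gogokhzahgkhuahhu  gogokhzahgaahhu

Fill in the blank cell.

Attach person 3rd person -g → gogokhzahg.
Attach voice active -zu → gogokhzahgzu.
Attach number singular -ah (after vowel 'u') → gogokhzahgzuah.
Attach evidentiality witnessed -hu → gogokhzahgzuahhu.
Vowel harmony: no change.

gogokhzahgzuahhu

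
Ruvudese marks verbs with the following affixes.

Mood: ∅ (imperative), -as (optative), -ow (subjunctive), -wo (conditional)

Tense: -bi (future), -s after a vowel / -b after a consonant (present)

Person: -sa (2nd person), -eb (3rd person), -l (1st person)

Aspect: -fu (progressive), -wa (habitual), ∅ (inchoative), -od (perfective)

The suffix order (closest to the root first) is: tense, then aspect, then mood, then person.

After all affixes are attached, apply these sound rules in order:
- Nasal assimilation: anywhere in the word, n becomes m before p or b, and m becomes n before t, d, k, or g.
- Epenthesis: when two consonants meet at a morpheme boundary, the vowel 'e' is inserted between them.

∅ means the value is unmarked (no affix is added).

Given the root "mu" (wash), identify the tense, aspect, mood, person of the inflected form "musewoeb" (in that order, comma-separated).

present, inchoative, conditional, 3rd person

Segment: mu-s-wo-eb.
tense: -s/b → present.
aspect: ∅ → inchoative.
mood: -wo → conditional.
person: -eb → 3rd person.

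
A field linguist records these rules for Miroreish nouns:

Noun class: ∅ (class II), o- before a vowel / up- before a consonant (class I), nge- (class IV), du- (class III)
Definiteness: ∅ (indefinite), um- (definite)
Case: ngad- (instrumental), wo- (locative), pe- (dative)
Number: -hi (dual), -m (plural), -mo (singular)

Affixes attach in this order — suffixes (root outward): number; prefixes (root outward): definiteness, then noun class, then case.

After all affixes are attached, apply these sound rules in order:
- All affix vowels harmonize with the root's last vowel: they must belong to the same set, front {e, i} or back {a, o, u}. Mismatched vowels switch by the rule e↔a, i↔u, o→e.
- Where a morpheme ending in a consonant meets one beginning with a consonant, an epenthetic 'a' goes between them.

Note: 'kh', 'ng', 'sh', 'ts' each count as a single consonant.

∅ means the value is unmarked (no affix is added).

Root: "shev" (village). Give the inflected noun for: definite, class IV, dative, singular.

Attach definiteness definite um- → umshev.
Attach number singular -mo → umshevmo.
Attach noun class class IV nge- → ngeumshevmo.
Attach case dative pe- → pengeumshevmo.
Apply vowel harmony: pengeumshevmo → pengeimshevme.
Apply epenthesis: pengeimshevme → pengeimashevame.

pengeimashevame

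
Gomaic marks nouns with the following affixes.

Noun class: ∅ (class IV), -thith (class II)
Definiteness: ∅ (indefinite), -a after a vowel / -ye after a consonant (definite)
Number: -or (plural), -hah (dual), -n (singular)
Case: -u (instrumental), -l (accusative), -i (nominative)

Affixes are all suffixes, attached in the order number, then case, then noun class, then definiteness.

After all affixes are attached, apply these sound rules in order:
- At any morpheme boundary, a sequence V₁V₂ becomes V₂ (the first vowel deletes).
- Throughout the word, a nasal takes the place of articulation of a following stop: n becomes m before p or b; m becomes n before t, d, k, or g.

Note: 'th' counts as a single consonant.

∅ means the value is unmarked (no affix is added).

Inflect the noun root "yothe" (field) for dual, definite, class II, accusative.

yothehahlthithye

Attach number dual -hah → yothehah.
Attach case accusative -l → yothehahl.
Attach noun class class II -thith → yothehahlthith.
Attach definiteness definite -ye (after consonant 'th') → yothehahlthithye.
Vowel deletion: no change.
Nasal assimilation: no change.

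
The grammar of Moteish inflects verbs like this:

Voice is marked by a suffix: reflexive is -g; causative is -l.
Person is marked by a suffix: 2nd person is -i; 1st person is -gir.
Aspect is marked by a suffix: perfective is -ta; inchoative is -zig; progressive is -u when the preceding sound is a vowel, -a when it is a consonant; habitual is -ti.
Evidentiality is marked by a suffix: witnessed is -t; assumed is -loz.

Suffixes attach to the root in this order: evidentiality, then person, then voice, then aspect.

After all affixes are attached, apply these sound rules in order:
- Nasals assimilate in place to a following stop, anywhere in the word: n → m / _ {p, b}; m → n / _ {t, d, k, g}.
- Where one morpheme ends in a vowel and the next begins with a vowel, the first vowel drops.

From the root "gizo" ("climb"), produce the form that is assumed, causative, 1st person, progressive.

gizolozgirla

Attach evidentiality assumed -loz → gizoloz.
Attach person 1st person -gir → gizolozgir.
Attach voice causative -l → gizolozgirl.
Attach aspect progressive -a (after consonant 'l') → gizolozgirla.
Nasal assimilation: no change.
Vowel deletion: no change.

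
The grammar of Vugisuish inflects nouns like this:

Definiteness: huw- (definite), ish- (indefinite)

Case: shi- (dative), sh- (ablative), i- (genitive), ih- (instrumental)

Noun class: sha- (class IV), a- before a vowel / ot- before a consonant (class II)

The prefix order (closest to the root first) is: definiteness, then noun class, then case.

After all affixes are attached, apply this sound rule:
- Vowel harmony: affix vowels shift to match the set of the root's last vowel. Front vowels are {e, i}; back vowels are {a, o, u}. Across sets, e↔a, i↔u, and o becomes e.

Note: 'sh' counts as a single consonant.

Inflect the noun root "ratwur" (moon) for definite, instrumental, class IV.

Attach definiteness definite huw- → huwratwur.
Attach noun class class IV sha- → shahuwratwur.
Attach case instrumental ih- → ihshahuwratwur.
Apply vowel harmony: ihshahuwratwur → uhshahuwratwur.

uhshahuwratwur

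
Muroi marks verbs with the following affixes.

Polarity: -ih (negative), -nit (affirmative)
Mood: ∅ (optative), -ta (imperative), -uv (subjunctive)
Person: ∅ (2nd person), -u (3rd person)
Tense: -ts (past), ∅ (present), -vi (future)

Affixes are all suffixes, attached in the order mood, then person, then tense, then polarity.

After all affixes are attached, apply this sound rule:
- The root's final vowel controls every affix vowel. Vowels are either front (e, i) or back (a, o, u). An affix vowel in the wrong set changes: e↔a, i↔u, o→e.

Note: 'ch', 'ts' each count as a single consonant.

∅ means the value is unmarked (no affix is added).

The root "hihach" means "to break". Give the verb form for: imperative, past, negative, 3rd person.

Attach mood imperative -ta → hihachta.
Attach person 3rd person -u → hihachtau.
Attach tense past -ts → hihachtauts.
Attach polarity negative -ih → hihachtautsih.
Apply vowel harmony: hihachtautsih → hihachtautsuh.

hihachtautsuh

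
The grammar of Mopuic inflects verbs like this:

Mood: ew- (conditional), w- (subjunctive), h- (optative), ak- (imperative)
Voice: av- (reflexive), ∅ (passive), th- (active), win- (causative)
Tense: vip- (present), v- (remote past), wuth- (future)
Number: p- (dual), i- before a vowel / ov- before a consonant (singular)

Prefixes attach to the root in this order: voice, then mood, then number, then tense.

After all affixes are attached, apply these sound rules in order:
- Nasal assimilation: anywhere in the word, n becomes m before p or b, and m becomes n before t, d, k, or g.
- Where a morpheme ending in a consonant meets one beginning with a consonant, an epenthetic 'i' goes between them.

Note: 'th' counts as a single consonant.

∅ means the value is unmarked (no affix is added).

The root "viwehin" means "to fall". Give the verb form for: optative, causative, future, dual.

Attach voice causative win- → winviwehin.
Attach mood optative h- → hwinviwehin.
Attach number dual p- → phwinviwehin.
Attach tense future wuth- → wuthphwinviwehin.
Nasal assimilation: no change.
Apply epenthesis: wuthphwinviwehin → wuthipihiwiniviwehin.

wuthipihiwiniviwehin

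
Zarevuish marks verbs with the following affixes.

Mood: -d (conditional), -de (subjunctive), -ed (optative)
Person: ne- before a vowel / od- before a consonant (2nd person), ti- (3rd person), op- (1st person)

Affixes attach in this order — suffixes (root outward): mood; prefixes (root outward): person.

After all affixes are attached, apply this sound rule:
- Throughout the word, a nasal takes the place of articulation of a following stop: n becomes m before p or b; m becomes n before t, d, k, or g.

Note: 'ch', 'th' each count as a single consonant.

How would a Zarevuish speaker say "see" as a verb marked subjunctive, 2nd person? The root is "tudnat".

odtudnatde

Attach mood subjunctive -de → tudnatde.
Attach person 2nd person od- (before consonant 't') → odtudnatde.
Nasal assimilation: no change.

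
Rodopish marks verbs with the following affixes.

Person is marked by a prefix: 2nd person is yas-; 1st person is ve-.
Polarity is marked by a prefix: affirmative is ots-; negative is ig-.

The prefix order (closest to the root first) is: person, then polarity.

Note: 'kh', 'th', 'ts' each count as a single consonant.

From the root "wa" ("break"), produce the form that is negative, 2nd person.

Attach person 2nd person yas- → yaswa.
Attach polarity negative ig- → igyaswa.

igyaswa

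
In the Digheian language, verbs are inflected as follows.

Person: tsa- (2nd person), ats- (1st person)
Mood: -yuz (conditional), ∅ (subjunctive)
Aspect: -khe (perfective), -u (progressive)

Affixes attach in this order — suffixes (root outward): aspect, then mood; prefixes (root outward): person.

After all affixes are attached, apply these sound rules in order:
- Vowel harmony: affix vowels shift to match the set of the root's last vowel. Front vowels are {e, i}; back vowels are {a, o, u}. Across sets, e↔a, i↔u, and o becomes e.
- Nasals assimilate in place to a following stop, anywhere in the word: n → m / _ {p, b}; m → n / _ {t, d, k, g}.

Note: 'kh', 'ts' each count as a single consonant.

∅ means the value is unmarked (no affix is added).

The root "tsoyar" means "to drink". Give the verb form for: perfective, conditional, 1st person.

Attach person 1st person ats- → atstsoyar.
Attach aspect perfective -khe → atstsoyarkhe.
Attach mood conditional -yuz → atstsoyarkheyuz.
Apply vowel harmony: atstsoyarkheyuz → atstsoyarkhayuz.
Nasal assimilation: no change.

atstsoyarkhayuz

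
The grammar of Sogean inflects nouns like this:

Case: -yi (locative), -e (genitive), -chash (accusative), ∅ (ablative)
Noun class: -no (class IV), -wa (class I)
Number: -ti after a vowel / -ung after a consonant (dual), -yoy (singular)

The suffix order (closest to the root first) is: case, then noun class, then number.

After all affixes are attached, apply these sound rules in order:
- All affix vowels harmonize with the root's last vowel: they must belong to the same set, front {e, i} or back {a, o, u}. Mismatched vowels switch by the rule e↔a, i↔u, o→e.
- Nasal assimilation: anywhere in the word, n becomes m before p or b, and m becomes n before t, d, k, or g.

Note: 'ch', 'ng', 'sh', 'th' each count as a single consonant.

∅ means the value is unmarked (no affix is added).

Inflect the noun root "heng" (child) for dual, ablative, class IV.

case = ablative: zero marking, form stays heng.
Attach noun class class IV -no → hengno.
Attach number dual -ti (after vowel 'o') → hengnoti.
Apply vowel harmony: hengnoti → hengneti.
Nasal assimilation: no change.

hengneti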